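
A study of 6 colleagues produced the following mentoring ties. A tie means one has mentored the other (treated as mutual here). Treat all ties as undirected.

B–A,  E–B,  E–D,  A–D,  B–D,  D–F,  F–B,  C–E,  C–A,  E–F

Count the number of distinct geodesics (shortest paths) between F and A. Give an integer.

2

The shortest distance is 2. The length-2 paths are: F–D–A; F–B–A.
That gives 2 distinct shortest paths.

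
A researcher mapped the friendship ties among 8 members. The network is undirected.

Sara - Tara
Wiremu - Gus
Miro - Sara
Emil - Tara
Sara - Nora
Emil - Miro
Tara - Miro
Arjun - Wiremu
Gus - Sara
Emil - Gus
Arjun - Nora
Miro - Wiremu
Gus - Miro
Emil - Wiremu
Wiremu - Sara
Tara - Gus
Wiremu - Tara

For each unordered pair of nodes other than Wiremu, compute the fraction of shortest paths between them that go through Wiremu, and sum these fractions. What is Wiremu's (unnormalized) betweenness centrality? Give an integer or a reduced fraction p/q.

Pairs whose geodesics pass through Wiremu — Sara–Emil: 1/4; Sara–Arjun: 1/2; Gus–Arjun: 1; Emil–Arjun: 1; Emil–Nora: 2/5; Miro–Arjun: 1; Tara–Arjun: 1.
All other pairs contribute 0.
Summing the contributions gives betweenness(Wiremu) = 103/20.

103/20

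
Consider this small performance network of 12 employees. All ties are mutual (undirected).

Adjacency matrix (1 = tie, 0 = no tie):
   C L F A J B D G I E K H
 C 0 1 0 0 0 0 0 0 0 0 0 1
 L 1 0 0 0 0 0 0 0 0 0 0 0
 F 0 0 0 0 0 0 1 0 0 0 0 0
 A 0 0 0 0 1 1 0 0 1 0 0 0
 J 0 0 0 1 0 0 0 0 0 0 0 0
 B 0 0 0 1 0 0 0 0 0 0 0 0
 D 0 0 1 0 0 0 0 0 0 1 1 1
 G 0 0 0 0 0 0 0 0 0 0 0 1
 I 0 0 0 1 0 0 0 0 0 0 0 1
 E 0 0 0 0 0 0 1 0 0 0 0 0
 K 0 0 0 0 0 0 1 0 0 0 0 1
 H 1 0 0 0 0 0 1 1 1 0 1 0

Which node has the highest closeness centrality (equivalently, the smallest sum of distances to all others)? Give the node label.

H

Farness (sum of distances to all others) for each node — A:29, B:39, C:27, D:24, E:34, F:34, G:29, H:19, I:23, J:39, K:26, L:37.
The smallest farness is 19, for H, so H has the highest closeness.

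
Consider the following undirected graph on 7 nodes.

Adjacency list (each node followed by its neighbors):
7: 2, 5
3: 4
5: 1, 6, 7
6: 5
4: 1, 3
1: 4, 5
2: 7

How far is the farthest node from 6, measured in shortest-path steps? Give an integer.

4

Distances from 6: 1:2, 2:3, 3:4, 4:3, 5:1, 7:2.
The largest is 4 (to 3), so the eccentricity of 6 is 4.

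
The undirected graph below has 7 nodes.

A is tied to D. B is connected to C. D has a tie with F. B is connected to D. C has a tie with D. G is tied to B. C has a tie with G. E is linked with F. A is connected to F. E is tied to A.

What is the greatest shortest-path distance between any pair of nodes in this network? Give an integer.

Eccentricity of each node (its greatest distance to any other): A:3, B:3, C:3, D:2, E:4, F:3, G:4.
The maximum eccentricity is 4, realized for instance by the pair G–E via G – C – D – A – E. So the diameter is 4.

4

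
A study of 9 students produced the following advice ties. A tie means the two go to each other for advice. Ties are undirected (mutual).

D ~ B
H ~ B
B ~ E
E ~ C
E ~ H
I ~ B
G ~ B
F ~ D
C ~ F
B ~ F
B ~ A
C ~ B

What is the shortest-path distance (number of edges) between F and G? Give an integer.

One shortest route is F – B – G, which uses 2 edges, and F and G are not directly tied, so nothing shorter exists. So d(F,G) = 2.

2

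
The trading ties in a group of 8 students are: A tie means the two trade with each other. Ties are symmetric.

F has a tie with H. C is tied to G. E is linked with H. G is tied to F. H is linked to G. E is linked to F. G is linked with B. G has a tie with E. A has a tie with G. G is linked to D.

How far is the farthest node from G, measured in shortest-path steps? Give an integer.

1

Distances from G: A:1, B:1, C:1, D:1, E:1, F:1, H:1.
The largest is 1 (to H, D, C, E, F, B, and A), so the eccentricity of G is 1.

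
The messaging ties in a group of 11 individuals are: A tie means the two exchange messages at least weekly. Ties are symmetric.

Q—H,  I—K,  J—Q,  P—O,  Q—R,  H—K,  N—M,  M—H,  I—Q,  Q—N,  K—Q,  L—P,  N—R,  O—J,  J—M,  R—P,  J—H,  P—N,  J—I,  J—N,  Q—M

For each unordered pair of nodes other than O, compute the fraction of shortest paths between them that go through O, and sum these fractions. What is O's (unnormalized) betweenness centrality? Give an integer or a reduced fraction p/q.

19/10

Pairs whose geodesics pass through O — I–P: 1/4; I–L: 1/4; P–J: 1/2; P–H: 1/5; J–L: 1/2; H–L: 1/5.
All other pairs contribute 0.
Summing the contributions gives betweenness(O) = 19/10.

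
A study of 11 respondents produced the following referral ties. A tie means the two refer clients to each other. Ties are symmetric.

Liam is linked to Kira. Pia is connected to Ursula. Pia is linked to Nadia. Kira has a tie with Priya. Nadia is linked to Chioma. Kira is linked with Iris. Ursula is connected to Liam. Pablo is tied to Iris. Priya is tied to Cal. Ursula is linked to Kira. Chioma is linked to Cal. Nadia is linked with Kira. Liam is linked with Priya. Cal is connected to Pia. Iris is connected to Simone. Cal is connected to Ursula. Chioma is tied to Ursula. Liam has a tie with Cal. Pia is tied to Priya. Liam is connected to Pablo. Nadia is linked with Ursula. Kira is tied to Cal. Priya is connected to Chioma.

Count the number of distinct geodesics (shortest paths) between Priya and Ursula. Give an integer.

5

The shortest distance is 2. The length-2 paths are: Priya–Chioma–Ursula; Priya–Kira–Ursula; Priya–Cal–Ursula; Priya–Liam–Ursula; Priya–Pia–Ursula.
That gives 5 distinct shortest paths.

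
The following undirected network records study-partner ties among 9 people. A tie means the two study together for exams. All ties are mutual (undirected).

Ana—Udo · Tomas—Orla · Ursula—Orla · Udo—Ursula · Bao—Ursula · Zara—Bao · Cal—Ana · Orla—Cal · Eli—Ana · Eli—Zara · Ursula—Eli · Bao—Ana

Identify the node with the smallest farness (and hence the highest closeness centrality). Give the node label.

Farness (sum of distances to all others) for each node — Ana:13, Bao:14, Cal:15, Eli:14, Orla:14, Tomas:21, Udo:16, Ursula:12, Zara:19.
The smallest farness is 12, for Ursula, so Ursula has the highest closeness.

Ursula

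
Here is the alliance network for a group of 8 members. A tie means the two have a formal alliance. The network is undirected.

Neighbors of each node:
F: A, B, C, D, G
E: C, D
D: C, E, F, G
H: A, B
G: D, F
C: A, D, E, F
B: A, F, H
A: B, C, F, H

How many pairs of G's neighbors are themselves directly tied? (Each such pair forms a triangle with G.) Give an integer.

1

G's neighbors: D and F.
Neighbor pairs that are themselves tied: G–D–F. Each forms one triangle with G, for 1 in total.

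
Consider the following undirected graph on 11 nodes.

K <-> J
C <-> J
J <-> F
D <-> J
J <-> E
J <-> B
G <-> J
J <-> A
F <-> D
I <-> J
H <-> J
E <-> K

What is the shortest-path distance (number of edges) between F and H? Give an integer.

One shortest route is F – J – H, which uses 2 edges, and F and H are not directly tied, so nothing shorter exists. So d(F,H) = 2.

2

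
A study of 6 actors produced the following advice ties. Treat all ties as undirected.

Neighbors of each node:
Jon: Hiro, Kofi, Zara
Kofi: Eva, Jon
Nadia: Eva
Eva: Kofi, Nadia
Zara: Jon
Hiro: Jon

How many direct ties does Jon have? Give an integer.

Jon is directly tied to Hiro, Kofi, and Zara. That is 3 neighbors, so the degree of Jon is 3.

3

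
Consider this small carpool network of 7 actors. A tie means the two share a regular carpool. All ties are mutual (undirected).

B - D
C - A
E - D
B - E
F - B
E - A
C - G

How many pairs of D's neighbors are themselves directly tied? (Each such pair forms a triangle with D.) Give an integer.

1

D's neighbors: B and E.
Neighbor pairs that are themselves tied: D–B–E. Each forms one triangle with D, for 1 in total.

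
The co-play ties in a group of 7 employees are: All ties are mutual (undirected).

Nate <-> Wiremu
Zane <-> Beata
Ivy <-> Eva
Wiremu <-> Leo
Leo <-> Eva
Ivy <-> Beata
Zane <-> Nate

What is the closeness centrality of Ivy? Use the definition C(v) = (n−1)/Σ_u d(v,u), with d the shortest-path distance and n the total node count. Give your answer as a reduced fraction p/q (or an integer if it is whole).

Distances from Ivy: Beata:1, Eva:1, Leo:2, Nate:3, Wiremu:3, Zane:2. Sum = 12.
n = 7, so closeness = 6/12 = 1/2.

1/2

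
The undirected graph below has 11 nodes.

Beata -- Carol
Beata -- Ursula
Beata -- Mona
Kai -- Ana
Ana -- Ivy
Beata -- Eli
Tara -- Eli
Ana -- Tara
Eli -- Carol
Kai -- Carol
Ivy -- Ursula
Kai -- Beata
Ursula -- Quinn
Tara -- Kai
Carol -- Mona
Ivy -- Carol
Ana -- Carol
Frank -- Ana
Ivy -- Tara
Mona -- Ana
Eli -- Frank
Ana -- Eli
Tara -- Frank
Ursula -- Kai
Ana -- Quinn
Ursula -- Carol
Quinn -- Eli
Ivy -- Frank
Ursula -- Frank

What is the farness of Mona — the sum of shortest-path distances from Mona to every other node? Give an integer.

17

Distances from Mona: Ana:1, Beata:1, Carol:1, Eli:2, Frank:2, Ivy:2, Kai:2, Quinn:2, Tara:2, Ursula:2.
Sum = 1 + 1 + 1 + 2 + 2 + 2 + 2 + 2 + 2 + 2 = 17.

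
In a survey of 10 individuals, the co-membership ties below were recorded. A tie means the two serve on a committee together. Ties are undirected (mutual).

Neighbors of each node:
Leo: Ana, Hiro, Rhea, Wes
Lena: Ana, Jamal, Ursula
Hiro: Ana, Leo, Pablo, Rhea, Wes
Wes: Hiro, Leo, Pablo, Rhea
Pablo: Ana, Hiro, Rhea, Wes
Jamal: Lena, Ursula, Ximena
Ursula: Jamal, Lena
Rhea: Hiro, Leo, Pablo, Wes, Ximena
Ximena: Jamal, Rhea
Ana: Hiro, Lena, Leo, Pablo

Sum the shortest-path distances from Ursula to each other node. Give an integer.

22

Distances from Ursula: Ana:2, Hiro:3, Jamal:1, Lena:1, Leo:3, Pablo:3, Rhea:3, Wes:4, Ximena:2.
Sum = 2 + 3 + 1 + 1 + 3 + 3 + 3 + 4 + 2 = 22.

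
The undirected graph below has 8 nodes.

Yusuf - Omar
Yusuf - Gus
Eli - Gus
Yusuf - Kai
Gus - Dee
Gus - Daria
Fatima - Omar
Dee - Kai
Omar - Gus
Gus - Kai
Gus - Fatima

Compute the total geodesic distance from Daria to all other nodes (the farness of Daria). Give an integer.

13

Distances from Daria: Dee:2, Eli:2, Fatima:2, Gus:1, Kai:2, Omar:2, Yusuf:2.
Sum = 2 + 2 + 2 + 1 + 2 + 2 + 2 = 13.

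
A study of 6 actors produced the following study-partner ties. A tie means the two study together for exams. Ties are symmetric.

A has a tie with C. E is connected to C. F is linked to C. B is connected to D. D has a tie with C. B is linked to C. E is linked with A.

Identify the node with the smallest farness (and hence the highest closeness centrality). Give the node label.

C

Farness (sum of distances to all others) for each node — A:8, B:8, C:5, D:8, E:8, F:9.
The smallest farness is 5, for C, so C has the highest closeness.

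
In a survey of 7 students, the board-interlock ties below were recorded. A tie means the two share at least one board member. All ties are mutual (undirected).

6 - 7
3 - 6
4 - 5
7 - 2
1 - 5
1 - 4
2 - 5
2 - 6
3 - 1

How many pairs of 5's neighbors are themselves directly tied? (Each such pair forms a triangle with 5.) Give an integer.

1

5's neighbors: 1, 2, and 4.
Neighbor pairs that are themselves tied: 5–1–4. Each forms one triangle with 5, for 1 in total.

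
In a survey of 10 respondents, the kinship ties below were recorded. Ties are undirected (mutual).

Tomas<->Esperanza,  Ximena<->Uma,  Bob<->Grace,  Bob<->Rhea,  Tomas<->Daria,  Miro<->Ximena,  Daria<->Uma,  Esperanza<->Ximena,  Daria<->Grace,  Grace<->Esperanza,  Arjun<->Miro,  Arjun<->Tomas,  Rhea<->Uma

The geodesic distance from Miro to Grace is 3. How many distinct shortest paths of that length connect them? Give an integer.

The shortest distance is 3, and the only length-3 path is Miro–Ximena–Esperanza–Grace. So there is exactly 1 shortest path.

1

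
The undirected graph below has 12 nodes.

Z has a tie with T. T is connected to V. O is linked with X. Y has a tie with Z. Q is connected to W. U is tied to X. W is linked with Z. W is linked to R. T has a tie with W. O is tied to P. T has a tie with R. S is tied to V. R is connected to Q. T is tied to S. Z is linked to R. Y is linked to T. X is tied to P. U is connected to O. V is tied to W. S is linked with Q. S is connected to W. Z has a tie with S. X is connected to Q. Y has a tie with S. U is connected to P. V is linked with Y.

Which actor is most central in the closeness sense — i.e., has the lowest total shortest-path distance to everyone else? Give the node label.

Farness (sum of distances to all others) for each node — O:30, P:30, Q:18, R:21, S:19, T:23, U:30, V:25, W:19, X:22, Y:25, Z:24.
The smallest farness is 18, for Q, so Q has the highest closeness.

Q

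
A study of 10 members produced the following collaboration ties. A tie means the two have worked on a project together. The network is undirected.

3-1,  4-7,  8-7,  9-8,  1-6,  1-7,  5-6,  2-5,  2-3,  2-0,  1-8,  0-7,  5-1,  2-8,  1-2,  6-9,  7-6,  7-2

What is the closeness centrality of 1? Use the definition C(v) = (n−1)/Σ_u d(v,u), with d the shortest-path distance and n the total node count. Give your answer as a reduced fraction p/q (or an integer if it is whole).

Distances from 1: 0:2, 2:1, 3:1, 4:2, 5:1, 6:1, 7:1, 8:1, 9:2. Sum = 12.
n = 10, so closeness = 9/12 = 3/4.

3/4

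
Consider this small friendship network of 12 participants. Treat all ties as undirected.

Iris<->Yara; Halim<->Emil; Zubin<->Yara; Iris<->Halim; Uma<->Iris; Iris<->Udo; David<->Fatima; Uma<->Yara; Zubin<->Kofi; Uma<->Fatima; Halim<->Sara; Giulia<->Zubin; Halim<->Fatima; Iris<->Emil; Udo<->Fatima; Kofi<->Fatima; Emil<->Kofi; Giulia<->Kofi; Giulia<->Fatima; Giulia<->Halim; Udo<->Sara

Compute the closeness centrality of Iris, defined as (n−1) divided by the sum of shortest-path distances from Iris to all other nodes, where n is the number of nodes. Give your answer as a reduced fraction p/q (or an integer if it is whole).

11/18

Distances from Iris: David:3, Emil:1, Fatima:2, Giulia:2, Halim:1, Kofi:2, Sara:2, Udo:1, Uma:1, Yara:1, Zubin:2. Sum = 18.
n = 12, so closeness = 11/18.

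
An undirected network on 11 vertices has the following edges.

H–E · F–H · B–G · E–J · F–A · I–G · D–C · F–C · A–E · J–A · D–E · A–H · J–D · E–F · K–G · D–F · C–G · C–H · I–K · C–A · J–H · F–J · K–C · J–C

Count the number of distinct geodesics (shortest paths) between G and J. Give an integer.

1

The shortest distance is 2, and the only length-2 path is G–C–J. So there is exactly 1 shortest path.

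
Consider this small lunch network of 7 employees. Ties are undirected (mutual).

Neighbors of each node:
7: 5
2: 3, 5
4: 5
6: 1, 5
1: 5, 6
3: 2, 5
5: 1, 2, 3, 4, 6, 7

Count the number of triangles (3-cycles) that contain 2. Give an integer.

2's neighbors: 3 and 5.
Neighbor pairs that are themselves tied: 2–3–5. Each forms one triangle with 2, for 1 in total.

1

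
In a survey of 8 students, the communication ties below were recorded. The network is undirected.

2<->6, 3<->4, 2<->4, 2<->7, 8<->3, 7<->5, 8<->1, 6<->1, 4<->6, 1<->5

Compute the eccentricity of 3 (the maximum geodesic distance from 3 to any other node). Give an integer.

3

Distances from 3: 1:2, 2:2, 4:1, 5:3, 6:2, 7:3, 8:1.
The largest is 3 (to 7 and 5), so the eccentricity of 3 is 3.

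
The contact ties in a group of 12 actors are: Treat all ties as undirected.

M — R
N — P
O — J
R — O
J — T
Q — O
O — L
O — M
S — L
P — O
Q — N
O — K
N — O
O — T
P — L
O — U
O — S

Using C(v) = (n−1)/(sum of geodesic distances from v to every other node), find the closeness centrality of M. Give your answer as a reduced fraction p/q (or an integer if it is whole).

11/20

Distances from M: J:2, K:2, L:2, N:2, O:1, P:2, Q:2, R:1, S:2, T:2, U:2. Sum = 20.
n = 12, so closeness = 11/20.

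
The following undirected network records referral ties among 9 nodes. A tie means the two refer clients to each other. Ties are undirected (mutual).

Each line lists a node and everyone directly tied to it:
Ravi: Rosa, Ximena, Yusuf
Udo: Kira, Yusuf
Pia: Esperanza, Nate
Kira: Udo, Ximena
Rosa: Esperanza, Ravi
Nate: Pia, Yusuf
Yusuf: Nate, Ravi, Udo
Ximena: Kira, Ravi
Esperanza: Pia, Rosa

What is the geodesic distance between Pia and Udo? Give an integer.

One shortest route is Pia – Nate – Yusuf – Udo, which uses 3 edges, and at distance 2 from Pia we only reach {Rosa, Yusuf}, which does not include Udo. So d(Pia,Udo) = 3.

3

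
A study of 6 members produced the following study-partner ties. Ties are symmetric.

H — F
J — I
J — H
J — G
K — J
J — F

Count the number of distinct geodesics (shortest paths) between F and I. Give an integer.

The shortest distance is 2, and the only length-2 path is F–J–I. So there is exactly 1 shortest path.

1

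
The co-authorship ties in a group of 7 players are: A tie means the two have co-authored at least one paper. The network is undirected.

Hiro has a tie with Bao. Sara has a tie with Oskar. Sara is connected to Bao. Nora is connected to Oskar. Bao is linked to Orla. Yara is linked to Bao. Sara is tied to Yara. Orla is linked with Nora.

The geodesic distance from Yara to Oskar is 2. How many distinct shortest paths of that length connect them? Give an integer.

1

The shortest distance is 2, and the only length-2 path is Yara–Sara–Oskar. So there is exactly 1 shortest path.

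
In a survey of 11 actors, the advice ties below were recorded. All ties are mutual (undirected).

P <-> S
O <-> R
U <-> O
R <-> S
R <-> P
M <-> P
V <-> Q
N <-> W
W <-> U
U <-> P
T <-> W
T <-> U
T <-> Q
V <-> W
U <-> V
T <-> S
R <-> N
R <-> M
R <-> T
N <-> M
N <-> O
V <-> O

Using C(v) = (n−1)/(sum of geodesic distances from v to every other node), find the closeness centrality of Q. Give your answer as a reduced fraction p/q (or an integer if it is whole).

Distances from Q: M:3, N:3, O:2, P:3, R:2, S:2, T:1, U:2, V:1, W:2. Sum = 21.
n = 11, so closeness = 10/21.

10/21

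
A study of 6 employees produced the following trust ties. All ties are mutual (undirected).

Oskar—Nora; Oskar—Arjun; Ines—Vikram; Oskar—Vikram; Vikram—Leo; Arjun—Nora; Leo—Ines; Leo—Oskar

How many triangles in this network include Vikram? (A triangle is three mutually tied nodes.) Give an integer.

2

Vikram's neighbors: Ines, Leo, and Oskar.
Neighbor pairs that are themselves tied: Vikram–Ines–Leo; Vikram–Leo–Oskar. Each forms one triangle with Vikram, for 2 in total.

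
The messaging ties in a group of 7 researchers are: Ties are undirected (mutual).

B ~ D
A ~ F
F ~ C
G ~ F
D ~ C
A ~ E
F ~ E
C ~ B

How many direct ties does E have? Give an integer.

E is directly tied to A and F. That is 2 neighbors, so the degree of E is 2.

2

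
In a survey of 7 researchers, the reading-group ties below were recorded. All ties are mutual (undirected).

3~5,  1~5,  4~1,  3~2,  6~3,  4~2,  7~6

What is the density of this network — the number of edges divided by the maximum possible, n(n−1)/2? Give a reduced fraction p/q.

There are 7 edges and 7 nodes, so the maximum possible is C(7,2) = 21.
Density = 7/21 = 1/3.

1/3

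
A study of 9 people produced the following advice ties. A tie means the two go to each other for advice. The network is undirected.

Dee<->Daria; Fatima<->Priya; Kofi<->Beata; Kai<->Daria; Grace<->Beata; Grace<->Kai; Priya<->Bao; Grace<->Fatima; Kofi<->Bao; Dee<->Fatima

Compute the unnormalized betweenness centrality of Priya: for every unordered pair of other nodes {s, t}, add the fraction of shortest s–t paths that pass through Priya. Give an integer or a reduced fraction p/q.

5

Pairs whose geodesics pass through Priya — Daria–Bao: 1; Kai–Bao: 1/2; Grace–Bao: 1/2; Kofi–Fatima: 1/2; Kofi–Dee: 1/2; Bao–Fatima: 1; Bao–Dee: 1.
All other pairs contribute 0.
Summing the contributions gives betweenness(Priya) = 5.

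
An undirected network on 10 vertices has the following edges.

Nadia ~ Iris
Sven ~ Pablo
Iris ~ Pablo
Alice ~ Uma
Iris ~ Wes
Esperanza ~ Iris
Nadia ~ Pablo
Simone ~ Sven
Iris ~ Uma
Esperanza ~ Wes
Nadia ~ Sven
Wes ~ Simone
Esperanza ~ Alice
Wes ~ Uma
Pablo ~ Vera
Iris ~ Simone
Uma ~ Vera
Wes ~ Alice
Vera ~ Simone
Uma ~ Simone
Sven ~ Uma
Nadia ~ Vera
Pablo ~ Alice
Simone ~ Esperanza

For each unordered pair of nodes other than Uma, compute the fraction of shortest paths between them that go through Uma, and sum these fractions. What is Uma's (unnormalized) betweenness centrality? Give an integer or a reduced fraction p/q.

Pairs whose geodesics pass through Uma — Sven–Iris: 1/4; Sven–Alice: 1/2; Sven–Vera: 1/4; Sven–Wes: 1/2; Iris–Alice: 1/4; Iris–Vera: 1/4; Alice–Simone: 1/3; Alice–Vera: 1/2; Vera–Wes: 1/2.
All other pairs contribute 0.
Summing the contributions gives betweenness(Uma) = 10/3.

10/3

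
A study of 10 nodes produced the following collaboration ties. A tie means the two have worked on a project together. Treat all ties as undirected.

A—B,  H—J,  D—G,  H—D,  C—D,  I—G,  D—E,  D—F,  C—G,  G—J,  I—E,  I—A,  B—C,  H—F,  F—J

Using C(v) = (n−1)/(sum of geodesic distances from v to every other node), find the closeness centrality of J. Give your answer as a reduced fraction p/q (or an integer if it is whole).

1/2

Distances from J: A:3, B:3, C:2, D:2, E:3, F:1, G:1, H:1, I:2. Sum = 18.
n = 10, so closeness = 9/18 = 1/2.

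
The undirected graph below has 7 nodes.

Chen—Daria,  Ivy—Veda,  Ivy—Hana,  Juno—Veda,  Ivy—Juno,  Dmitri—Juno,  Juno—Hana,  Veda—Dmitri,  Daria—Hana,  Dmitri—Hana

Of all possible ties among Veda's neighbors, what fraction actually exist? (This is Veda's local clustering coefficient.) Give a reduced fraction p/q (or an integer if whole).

Veda's neighbors: Dmitri, Ivy, and Juno (k = 3).
Possible neighbor pairs: C(3,2) = 3. Edges among them: Dmitri–Juno, Ivy–Juno → e = 2.
Clustering(Veda) = 2/3.

2/3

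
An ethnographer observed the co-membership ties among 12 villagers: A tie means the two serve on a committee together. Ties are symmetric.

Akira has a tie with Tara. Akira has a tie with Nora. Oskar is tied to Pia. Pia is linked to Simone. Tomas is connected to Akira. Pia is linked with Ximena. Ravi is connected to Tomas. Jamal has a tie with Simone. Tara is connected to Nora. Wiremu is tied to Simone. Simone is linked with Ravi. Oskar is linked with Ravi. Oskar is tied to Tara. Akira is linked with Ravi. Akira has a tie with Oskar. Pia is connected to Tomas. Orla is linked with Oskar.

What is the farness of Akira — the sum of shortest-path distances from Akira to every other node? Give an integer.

Distances from Akira: Jamal:3, Nora:1, Orla:2, Oskar:1, Pia:2, Ravi:1, Simone:2, Tara:1, Tomas:1, Wiremu:3, Ximena:3.
Sum = 3 + 1 + 2 + 1 + 2 + 1 + 2 + 1 + 1 + 3 + 3 = 20.

20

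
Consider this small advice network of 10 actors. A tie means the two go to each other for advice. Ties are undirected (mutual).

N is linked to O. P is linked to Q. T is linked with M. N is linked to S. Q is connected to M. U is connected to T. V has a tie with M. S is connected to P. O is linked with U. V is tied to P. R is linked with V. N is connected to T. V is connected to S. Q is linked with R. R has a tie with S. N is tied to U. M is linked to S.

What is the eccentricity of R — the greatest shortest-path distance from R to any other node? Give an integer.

3

Distances from R: M:2, N:2, O:3, P:2, Q:1, S:1, T:3, U:3, V:1.
The largest is 3 (to T, O, and U), so the eccentricity of R is 3.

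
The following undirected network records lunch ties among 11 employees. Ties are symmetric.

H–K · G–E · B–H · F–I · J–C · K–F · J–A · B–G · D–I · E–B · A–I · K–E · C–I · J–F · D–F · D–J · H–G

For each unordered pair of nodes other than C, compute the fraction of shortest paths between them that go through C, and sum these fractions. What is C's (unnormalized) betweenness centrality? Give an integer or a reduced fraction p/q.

1/4

Pairs whose geodesics pass through C — I–J: 1/4.
All other pairs contribute 0.
Summing the contributions gives betweenness(C) = 1/4.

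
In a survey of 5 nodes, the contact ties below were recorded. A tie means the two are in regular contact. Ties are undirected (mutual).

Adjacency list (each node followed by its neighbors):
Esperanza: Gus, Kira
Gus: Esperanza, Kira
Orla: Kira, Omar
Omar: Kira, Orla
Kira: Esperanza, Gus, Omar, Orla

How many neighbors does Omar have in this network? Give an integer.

Omar is directly tied to Kira and Orla. That is 2 neighbors, so the degree of Omar is 2.

2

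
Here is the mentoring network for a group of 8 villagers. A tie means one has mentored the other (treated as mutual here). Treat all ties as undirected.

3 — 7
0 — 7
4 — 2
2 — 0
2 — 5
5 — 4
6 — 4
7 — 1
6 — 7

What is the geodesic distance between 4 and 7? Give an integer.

2

One shortest route is 4 – 6 – 7, which uses 2 edges, and 4 and 7 are not directly tied, so nothing shorter exists. So d(4,7) = 2.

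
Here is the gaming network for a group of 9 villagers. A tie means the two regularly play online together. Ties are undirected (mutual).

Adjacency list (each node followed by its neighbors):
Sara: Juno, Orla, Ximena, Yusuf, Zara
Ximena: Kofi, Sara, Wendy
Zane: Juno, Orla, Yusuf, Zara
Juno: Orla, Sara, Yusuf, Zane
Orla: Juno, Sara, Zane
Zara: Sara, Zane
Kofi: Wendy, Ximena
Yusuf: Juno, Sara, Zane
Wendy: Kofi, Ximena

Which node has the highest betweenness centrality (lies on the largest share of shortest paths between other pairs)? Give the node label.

Unnormalized betweenness of each node: Juno:4/3, Kofi:0, Orla:1, Sara:101/6, Wendy:0, Ximena:12, Yusuf:1, Zane:11/6, Zara:1.
Sara has the largest value, 101/6, making it the main broker — the node through which the most shortest paths run.

Sara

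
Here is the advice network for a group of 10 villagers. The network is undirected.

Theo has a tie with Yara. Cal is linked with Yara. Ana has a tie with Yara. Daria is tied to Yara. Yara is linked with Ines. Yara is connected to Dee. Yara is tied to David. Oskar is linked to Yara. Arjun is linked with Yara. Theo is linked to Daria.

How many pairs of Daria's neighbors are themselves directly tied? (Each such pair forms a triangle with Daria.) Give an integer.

Daria's neighbors: Theo and Yara.
Neighbor pairs that are themselves tied: Daria–Theo–Yara. Each forms one triangle with Daria, for 1 in total.

1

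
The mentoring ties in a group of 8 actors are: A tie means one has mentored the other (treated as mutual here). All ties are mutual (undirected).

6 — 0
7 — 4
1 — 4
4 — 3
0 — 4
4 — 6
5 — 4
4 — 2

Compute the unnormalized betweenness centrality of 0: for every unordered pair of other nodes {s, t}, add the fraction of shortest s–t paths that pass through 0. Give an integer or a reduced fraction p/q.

0

No shortest path between any pair of other nodes passes through 0.
Summing the contributions gives betweenness(0) = 0.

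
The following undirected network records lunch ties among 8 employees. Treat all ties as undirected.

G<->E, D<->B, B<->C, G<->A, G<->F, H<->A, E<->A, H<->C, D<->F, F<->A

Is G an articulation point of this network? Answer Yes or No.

Even without G, every remaining node can still reach every other (the residual graph is connected), so G is not a cut vertex.

No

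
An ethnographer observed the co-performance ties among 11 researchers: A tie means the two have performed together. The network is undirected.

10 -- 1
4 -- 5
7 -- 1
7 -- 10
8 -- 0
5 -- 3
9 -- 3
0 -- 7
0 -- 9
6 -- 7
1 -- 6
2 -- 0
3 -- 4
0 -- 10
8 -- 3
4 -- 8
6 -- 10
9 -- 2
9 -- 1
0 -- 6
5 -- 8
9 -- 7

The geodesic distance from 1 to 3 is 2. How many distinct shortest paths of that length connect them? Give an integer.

1

The shortest distance is 2, and the only length-2 path is 1–9–3. So there is exactly 1 shortest path.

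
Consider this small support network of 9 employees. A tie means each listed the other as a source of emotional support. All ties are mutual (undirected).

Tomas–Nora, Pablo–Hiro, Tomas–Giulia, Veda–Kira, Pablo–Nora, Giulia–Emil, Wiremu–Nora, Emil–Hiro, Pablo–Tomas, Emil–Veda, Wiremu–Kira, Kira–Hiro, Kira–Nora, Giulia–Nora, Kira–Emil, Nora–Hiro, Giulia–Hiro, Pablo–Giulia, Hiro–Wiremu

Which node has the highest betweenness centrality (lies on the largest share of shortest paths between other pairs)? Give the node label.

Nora

Unnormalized betweenness of each node: Emil:17/6, Giulia:35/12, Hiro:11/3, Kira:13/3, Nora:59/12, Pablo:1/3, Tomas:0, Veda:0, Wiremu:0.
Nora has the largest value, 59/12, making it the main broker — the node through which the most shortest paths run.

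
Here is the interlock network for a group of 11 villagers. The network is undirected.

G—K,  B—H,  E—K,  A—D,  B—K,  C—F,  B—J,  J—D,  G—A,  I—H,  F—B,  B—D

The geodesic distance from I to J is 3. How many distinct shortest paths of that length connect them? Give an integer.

1

The shortest distance is 3, and the only length-3 path is I–H–B–J. So there is exactly 1 shortest path.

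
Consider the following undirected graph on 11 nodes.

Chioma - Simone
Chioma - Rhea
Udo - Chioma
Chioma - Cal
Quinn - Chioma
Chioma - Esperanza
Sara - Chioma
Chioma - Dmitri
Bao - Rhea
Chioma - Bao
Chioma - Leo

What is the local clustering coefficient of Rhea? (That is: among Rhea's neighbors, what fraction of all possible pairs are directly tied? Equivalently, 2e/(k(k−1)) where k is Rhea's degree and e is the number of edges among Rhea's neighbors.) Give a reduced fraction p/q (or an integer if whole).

1

Rhea's neighbors: Bao and Chioma (k = 2).
Possible neighbor pairs: C(2,2) = 1. Edges among them: Bao–Chioma → e = 1.
Clustering(Rhea) = 1/1.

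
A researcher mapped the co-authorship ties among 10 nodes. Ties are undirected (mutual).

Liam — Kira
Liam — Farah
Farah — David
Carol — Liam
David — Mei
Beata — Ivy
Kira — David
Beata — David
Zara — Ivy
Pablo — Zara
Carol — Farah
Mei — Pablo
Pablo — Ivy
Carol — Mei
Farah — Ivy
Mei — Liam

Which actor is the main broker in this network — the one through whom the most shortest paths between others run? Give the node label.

Unnormalized betweenness of each node: Beata:41/30, Carol:1/3, David:421/60, Farah:69/10, Ivy:147/20, Kira:7/12, Liam:107/30, Mei:143/20, Pablo:56/15, Zara:0.
Ivy has the largest value, 147/20, making it the main broker — the node through which the most shortest paths run.

Ivy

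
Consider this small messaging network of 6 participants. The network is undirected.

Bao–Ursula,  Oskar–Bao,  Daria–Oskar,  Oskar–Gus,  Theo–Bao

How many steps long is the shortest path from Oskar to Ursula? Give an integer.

2

One shortest route is Oskar – Bao – Ursula, which uses 2 edges, and Oskar and Ursula are not directly tied, so nothing shorter exists. So d(Oskar,Ursula) = 2.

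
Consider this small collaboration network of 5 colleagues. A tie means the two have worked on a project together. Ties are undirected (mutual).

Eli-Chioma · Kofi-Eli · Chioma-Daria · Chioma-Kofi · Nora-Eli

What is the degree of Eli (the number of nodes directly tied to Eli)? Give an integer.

Eli is directly tied to Chioma, Kofi, and Nora. That is 3 neighbors, so the degree of Eli is 3.

3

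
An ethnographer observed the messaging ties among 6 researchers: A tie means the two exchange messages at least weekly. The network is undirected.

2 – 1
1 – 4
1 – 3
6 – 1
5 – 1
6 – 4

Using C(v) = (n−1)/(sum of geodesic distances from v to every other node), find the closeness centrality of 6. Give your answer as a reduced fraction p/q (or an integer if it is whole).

Distances from 6: 1:1, 2:2, 3:2, 4:1, 5:2. Sum = 8.
n = 6, so closeness = 5/8.

5/8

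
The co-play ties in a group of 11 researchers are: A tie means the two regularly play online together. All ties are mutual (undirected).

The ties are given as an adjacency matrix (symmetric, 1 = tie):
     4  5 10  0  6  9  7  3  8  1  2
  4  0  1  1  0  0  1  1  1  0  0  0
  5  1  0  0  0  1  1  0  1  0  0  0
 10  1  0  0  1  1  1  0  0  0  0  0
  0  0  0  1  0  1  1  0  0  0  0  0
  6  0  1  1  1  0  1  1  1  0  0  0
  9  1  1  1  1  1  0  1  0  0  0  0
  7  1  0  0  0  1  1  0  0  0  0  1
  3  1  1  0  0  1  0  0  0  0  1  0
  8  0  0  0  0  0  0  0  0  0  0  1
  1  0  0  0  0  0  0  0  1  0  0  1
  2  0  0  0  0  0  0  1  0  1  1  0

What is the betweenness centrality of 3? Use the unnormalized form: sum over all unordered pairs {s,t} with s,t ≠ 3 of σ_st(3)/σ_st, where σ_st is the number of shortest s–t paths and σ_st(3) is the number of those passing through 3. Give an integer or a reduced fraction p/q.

Pairs whose geodesics pass through 3 — 4–6: 1/5; 4–1: 1; 5–8: 1/4; 5–1: 1; 5–2: 1/4; 10–1: 2/2; 0–1: 1; 6–1: 1; 9–1: 3/4.
All other pairs contribute 0.
Summing the contributions gives betweenness(3) = 129/20.

129/20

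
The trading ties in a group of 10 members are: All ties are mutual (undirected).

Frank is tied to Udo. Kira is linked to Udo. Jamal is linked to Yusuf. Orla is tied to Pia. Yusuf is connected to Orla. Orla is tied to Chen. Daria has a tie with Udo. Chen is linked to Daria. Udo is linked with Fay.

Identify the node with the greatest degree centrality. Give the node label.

Udo

Degrees — Chen:2, Daria:2, Fay:1, Frank:1, Jamal:1, Kira:1, Orla:3, Pia:1, Udo:4, Yusuf:2.
The maximum is 4, attained only by Udo.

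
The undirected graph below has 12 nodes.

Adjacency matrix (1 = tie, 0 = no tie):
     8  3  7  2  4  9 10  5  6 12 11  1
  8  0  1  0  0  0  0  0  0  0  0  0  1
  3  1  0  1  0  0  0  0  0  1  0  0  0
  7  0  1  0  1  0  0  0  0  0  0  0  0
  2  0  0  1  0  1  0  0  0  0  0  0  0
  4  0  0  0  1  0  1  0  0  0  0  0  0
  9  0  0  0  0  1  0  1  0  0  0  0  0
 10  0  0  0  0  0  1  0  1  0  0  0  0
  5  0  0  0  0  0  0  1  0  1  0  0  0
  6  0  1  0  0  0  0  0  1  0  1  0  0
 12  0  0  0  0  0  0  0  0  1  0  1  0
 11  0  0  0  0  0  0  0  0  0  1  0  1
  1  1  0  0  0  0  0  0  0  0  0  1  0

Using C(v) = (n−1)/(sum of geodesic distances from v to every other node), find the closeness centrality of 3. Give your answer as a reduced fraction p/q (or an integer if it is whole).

11/24

Distances from 3: 1:2, 2:2, 4:3, 5:2, 6:1, 7:1, 8:1, 9:4, 10:3, 11:3, 12:2. Sum = 24.
n = 12, so closeness = 11/24.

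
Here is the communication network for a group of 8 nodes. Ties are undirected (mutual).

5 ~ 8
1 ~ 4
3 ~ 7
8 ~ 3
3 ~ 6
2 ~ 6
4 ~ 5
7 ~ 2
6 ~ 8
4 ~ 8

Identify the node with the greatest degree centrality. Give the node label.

Degrees — 1:1, 2:2, 3:3, 4:3, 5:2, 6:3, 7:2, 8:4.
The maximum is 4, attained only by 8.

8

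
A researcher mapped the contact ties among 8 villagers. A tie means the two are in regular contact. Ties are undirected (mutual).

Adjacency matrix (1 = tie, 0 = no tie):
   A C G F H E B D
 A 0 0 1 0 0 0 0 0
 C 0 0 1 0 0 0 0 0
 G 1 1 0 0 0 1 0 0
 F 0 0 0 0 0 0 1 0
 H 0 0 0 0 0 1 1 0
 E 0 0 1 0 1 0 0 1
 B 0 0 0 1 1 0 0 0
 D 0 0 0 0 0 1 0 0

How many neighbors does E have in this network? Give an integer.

E is directly tied to D, G, and H. That is 3 neighbors, so the degree of E is 3.

3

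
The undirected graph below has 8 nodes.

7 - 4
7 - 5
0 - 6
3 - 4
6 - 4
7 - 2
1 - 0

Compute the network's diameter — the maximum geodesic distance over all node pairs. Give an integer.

5

Eccentricity of each node (its greatest distance to any other): 0:4, 1:5, 2:5, 3:4, 4:3, 5:5, 6:3, 7:4.
The maximum eccentricity is 5, realized for instance by the pair 1–5 via 1 – 0 – 6 – 4 – 7 – 5. So the diameter is 5.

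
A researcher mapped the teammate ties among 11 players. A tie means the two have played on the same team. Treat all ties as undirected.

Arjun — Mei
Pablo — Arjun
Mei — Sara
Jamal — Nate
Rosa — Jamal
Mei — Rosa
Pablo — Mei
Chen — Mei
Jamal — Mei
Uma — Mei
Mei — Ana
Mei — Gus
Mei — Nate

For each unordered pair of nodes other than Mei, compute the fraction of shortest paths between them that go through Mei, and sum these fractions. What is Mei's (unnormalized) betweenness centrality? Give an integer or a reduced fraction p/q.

83/2

Pairs whose geodesics pass through Mei — Pablo–Chen: 1; Pablo–Jamal: 1; Pablo–Sara: 1; Pablo–Gus: 1; Pablo–Nate: 1; Pablo–Ana: 1; Pablo–Rosa: 1; Pablo–Uma: 1; Chen–Jamal: 1; Chen–Sara: 1; Chen–Gus: 1; Chen–Arjun: 1; Chen–Nate: 1; Chen–Ana: 1 … (+28 more pairs).
All other pairs contribute 0.
Summing the contributions gives betweenness(Mei) = 83/2.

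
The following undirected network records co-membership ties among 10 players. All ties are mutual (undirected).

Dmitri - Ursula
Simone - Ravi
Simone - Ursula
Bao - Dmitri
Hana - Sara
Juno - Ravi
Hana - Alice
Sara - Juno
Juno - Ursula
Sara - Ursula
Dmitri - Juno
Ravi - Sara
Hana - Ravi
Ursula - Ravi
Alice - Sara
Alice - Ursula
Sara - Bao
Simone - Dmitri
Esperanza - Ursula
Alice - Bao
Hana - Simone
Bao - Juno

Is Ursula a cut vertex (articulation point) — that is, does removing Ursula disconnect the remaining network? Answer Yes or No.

Yes

Removing Ursula leaves {Alice, Bao, Dmitri, Hana, Juno, Ravi, Sara, and Simone} with no path to {Esperanza}, so the network splits into 2 components. Ursula is a cut vertex.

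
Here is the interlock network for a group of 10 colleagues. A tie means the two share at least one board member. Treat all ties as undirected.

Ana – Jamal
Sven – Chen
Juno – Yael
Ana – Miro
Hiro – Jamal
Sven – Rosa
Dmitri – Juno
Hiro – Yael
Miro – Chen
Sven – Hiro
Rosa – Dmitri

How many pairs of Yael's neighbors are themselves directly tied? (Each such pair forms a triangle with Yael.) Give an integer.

0

Yael's neighbors are Hiro and Juno, but none of them are tied to each other, so no triangle contains Yael.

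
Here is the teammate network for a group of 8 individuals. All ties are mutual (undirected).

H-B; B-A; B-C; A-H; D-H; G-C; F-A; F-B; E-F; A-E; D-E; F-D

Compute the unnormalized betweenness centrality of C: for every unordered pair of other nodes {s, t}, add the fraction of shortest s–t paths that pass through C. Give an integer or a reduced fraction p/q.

Pairs whose geodesics pass through C — D–G: 2/2; H–G: 1; A–G: 1; F–G: 1; E–G: 2/2; B–G: 1.
All other pairs contribute 0.
Summing the contributions gives betweenness(C) = 6.

6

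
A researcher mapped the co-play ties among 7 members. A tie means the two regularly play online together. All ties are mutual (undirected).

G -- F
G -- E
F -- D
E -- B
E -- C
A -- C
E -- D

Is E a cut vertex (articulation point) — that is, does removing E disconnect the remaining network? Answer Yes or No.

Removing E leaves {D, F, and G} with no path to {A and C}, so the network splits into 3 components. E is a cut vertex.

Yes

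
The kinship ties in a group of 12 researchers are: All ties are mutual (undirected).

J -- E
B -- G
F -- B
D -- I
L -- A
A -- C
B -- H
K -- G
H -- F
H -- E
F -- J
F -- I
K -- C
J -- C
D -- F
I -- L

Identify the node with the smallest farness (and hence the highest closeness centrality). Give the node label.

F

Farness (sum of distances to all others) for each node — A:28, B:23, C:23, D:26, E:27, F:19, G:27, H:24, I:24, J:21, K:28, L:28.
The smallest farness is 19, for F, so F has the highest closeness.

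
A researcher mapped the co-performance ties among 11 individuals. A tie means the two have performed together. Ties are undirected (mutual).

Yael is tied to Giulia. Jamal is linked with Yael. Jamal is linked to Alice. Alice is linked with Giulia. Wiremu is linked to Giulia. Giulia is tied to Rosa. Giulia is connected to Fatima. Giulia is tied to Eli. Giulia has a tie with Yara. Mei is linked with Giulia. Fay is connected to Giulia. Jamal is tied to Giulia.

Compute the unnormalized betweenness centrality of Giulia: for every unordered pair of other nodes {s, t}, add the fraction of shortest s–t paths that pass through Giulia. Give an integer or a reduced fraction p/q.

Pairs whose geodesics pass through Giulia — Yael–Wiremu: 1; Yael–Alice: 1/2; Yael–Mei: 1; Yael–Rosa: 1; Yael–Fatima: 1; Yael–Yara: 1; Yael–Eli: 1; Yael–Fay: 1; Jamal–Wiremu: 1; Jamal–Mei: 1; Jamal–Rosa: 1; Jamal–Fatima: 1; Jamal–Yara: 1; Jamal–Eli: 1 … (+29 more pairs).
All other pairs contribute 0.
Summing the contributions gives betweenness(Giulia) = 85/2.

85/2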